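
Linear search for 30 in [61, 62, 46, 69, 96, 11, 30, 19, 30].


i=0: 61!=30
i=1: 62!=30
i=2: 46!=30
i=3: 69!=30
i=4: 96!=30
i=5: 11!=30
i=6: 30==30 found!

Found at 6, 7 comps


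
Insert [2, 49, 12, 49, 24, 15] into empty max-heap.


Insert 2: [2]
Insert 49: [49, 2]
Insert 12: [49, 2, 12]
Insert 49: [49, 49, 12, 2]
Insert 24: [49, 49, 12, 2, 24]
Insert 15: [49, 49, 15, 2, 24, 12]

Final heap: [49, 49, 15, 2, 24, 12]


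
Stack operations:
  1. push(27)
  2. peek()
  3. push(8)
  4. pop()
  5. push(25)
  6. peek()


push(27) -> [27]
peek()->27
push(8) -> [27, 8]
pop()->8, [27]
push(25) -> [27, 25]
peek()->25

Final stack: [27, 25]


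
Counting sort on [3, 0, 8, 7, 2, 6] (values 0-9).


Input: [3, 0, 8, 7, 2, 6]
Counts: [1, 0, 1, 1, 0, 0, 1, 1, 1, 0]

Sorted: [0, 2, 3, 6, 7, 8]


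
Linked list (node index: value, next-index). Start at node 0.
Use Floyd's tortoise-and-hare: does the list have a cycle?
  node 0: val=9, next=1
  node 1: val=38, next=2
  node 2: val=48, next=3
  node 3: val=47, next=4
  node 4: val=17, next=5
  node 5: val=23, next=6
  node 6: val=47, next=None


Floyd's tortoise (slow, +1) and hare (fast, +2):
  init: slow=0, fast=0
  step 1: slow=1, fast=2
  step 2: slow=2, fast=4
  step 3: slow=3, fast=6
  step 4: fast -> None, no cycle

Cycle: no


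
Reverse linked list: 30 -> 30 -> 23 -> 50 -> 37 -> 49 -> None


Step 1: curr=30, set curr.next=prev(None) | reversed so far: 30
Step 2: curr=30, set curr.next=prev(30) | reversed so far: 30 -> 30
Step 3: curr=23, set curr.next=prev(30) | reversed so far: 23 -> 30 -> 30
Step 4: curr=50, set curr.next=prev(23) | reversed so far: 50 -> 23 -> 30 -> 30
Step 5: curr=37, set curr.next=prev(50) | reversed so far: 37 -> 50 -> 23 -> 30 -> 30
Step 6: curr=49, set curr.next=prev(37) | reversed so far: 49 -> 37 -> 50 -> 23 -> 30 -> 30

49 -> 37 -> 50 -> 23 -> 30 -> 30 -> None


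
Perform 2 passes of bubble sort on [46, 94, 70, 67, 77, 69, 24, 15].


Initial: [46, 94, 70, 67, 77, 69, 24, 15]
Pass 1: [46, 70, 67, 77, 69, 24, 15, 94] (6 swaps)
Pass 2: [46, 67, 70, 69, 24, 15, 77, 94] (4 swaps)

After 2 passes: [46, 67, 70, 69, 24, 15, 77, 94]


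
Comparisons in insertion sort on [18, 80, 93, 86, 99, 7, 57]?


Algorithm: insertion sort
Input: [18, 80, 93, 86, 99, 7, 57]
Sorted: [7, 18, 57, 80, 86, 93, 99]

15


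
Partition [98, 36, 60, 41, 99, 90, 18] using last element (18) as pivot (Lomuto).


Pivot: 18
Place pivot at 0: [18, 36, 60, 41, 99, 90, 98]

Partitioned: [18, 36, 60, 41, 99, 90, 98]


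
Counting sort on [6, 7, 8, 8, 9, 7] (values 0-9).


Input: [6, 7, 8, 8, 9, 7]
Counts: [0, 0, 0, 0, 0, 0, 1, 2, 2, 1]

Sorted: [6, 7, 7, 8, 8, 9]


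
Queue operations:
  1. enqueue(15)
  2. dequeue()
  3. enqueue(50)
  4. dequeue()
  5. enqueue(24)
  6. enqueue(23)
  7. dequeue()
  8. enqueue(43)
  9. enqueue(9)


enqueue(15) -> [15]
dequeue()->15, []
enqueue(50) -> [50]
dequeue()->50, []
enqueue(24) -> [24]
enqueue(23) -> [24, 23]
dequeue()->24, [23]
enqueue(43) -> [23, 43]
enqueue(9) -> [23, 43, 9]

Final queue: [23, 43, 9]


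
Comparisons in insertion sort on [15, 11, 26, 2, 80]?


Algorithm: insertion sort
Input: [15, 11, 26, 2, 80]
Sorted: [2, 11, 15, 26, 80]

6


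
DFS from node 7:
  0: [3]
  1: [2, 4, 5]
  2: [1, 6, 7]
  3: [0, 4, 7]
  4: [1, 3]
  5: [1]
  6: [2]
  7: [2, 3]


Visit 7, push [3, 2]
Visit 2, push [6, 1]
Visit 1, push [5, 4]
Visit 4, push [3]
Visit 3, push [0]
Visit 0, push []
Visit 5, push []
Visit 6, push []

DFS order: [7, 2, 1, 4, 3, 0, 5, 6]


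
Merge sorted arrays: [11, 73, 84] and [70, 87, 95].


Take 11 from A
Take 70 from B
Take 73 from A
Take 84 from A

Merged: [11, 70, 73, 84, 87, 95]


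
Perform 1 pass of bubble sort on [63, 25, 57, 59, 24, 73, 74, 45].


Initial: [63, 25, 57, 59, 24, 73, 74, 45]
Pass 1: [25, 57, 59, 24, 63, 73, 45, 74] (5 swaps)

After 1 pass: [25, 57, 59, 24, 63, 73, 45, 74]


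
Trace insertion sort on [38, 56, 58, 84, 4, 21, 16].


Initial: [38, 56, 58, 84, 4, 21, 16]
Insert 56: [38, 56, 58, 84, 4, 21, 16]
Insert 58: [38, 56, 58, 84, 4, 21, 16]
Insert 84: [38, 56, 58, 84, 4, 21, 16]
Insert 4: [4, 38, 56, 58, 84, 21, 16]
Insert 21: [4, 21, 38, 56, 58, 84, 16]
Insert 16: [4, 16, 21, 38, 56, 58, 84]

Sorted: [4, 16, 21, 38, 56, 58, 84]


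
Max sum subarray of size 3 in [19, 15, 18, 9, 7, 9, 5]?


[0:3]: 52
[1:4]: 42
[2:5]: 34
[3:6]: 25
[4:7]: 21

Max: 52 at [0:3]


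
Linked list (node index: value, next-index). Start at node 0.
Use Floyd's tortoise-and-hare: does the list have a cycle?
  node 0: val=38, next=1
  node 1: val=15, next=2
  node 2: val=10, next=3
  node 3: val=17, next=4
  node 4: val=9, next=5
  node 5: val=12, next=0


Floyd's tortoise (slow, +1) and hare (fast, +2):
  init: slow=0, fast=0
  step 1: slow=1, fast=2
  step 2: slow=2, fast=4
  step 3: slow=3, fast=0
  step 4: slow=4, fast=2
  step 5: slow=5, fast=4
  step 6: slow=0, fast=0
  slow == fast at node 0: cycle detected

Cycle: yes


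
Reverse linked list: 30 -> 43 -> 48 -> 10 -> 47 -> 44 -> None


Step 1: curr=30, set curr.next=prev(None) | reversed so far: 30
Step 2: curr=43, set curr.next=prev(30) | reversed so far: 43 -> 30
Step 3: curr=48, set curr.next=prev(43) | reversed so far: 48 -> 43 -> 30
Step 4: curr=10, set curr.next=prev(48) | reversed so far: 10 -> 48 -> 43 -> 30
Step 5: curr=47, set curr.next=prev(10) | reversed so far: 47 -> 10 -> 48 -> 43 -> 30
Step 6: curr=44, set curr.next=prev(47) | reversed so far: 44 -> 47 -> 10 -> 48 -> 43 -> 30

44 -> 47 -> 10 -> 48 -> 43 -> 30 -> None


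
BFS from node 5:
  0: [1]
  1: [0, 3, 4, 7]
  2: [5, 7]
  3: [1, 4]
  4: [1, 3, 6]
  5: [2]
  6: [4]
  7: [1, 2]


Visit 5, enqueue [2]
Visit 2, enqueue [7]
Visit 7, enqueue [1]
Visit 1, enqueue [0, 3, 4]
Visit 0, enqueue []
Visit 3, enqueue []
Visit 4, enqueue [6]
Visit 6, enqueue []

BFS order: [5, 2, 7, 1, 0, 3, 4, 6]


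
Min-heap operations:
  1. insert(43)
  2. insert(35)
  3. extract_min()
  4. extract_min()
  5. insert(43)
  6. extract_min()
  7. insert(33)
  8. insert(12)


insert(43) -> [43]
insert(35) -> [35, 43]
extract_min()->35, [43]
extract_min()->43, []
insert(43) -> [43]
extract_min()->43, []
insert(33) -> [33]
insert(12) -> [12, 33]

Final heap: [12, 33]


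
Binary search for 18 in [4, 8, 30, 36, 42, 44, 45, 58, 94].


Step 1: lo=0, hi=8, mid=4, val=42
Step 2: lo=0, hi=3, mid=1, val=8
Step 3: lo=2, hi=3, mid=2, val=30

Not found


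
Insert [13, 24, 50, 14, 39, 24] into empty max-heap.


Insert 13: [13]
Insert 24: [24, 13]
Insert 50: [50, 13, 24]
Insert 14: [50, 14, 24, 13]
Insert 39: [50, 39, 24, 13, 14]
Insert 24: [50, 39, 24, 13, 14, 24]

Final heap: [50, 39, 24, 13, 14, 24]


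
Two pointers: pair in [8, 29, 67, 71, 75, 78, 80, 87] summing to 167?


lo=0(8)+hi=7(87)=95
lo=1(29)+hi=7(87)=116
lo=2(67)+hi=7(87)=154
lo=3(71)+hi=7(87)=158
lo=4(75)+hi=7(87)=162
lo=5(78)+hi=7(87)=165
lo=6(80)+hi=7(87)=167

Yes: 80+87=167


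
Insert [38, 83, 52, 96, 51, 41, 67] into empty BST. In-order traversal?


Insert 38: root
Insert 83: R from 38
Insert 52: R from 38 -> L from 83
Insert 96: R from 38 -> R from 83
Insert 51: R from 38 -> L from 83 -> L from 52
Insert 41: R from 38 -> L from 83 -> L from 52 -> L from 51
Insert 67: R from 38 -> L from 83 -> R from 52

In-order: [38, 41, 51, 52, 67, 83, 96]


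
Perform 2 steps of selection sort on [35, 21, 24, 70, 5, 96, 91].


Initial: [35, 21, 24, 70, 5, 96, 91]
Step 1: min=5 at 4
  Swap: [5, 21, 24, 70, 35, 96, 91]
Step 2: min=21 at 1
  Swap: [5, 21, 24, 70, 35, 96, 91]

After 2 steps: [5, 21, 24, 70, 35, 96, 91]


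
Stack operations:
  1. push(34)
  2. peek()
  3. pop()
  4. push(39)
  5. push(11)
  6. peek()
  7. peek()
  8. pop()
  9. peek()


push(34) -> [34]
peek()->34
pop()->34, []
push(39) -> [39]
push(11) -> [39, 11]
peek()->11
peek()->11
pop()->11, [39]
peek()->39

Final stack: [39]


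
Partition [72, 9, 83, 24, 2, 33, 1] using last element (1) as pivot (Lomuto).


Pivot: 1
Place pivot at 0: [1, 9, 83, 24, 2, 33, 72]

Partitioned: [1, 9, 83, 24, 2, 33, 72]


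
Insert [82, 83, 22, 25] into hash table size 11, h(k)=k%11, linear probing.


Insert 82: h=5 -> slot 5
Insert 83: h=6 -> slot 6
Insert 22: h=0 -> slot 0
Insert 25: h=3 -> slot 3

Table: [22, None, None, 25, None, 82, 83, None, None, None, None]


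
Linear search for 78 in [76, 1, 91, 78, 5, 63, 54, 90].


i=0: 76!=78
i=1: 1!=78
i=2: 91!=78
i=3: 78==78 found!

Found at 3, 4 comps


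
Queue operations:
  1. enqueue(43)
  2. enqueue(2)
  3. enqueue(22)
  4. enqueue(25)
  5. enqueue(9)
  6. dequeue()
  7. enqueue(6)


enqueue(43) -> [43]
enqueue(2) -> [43, 2]
enqueue(22) -> [43, 2, 22]
enqueue(25) -> [43, 2, 22, 25]
enqueue(9) -> [43, 2, 22, 25, 9]
dequeue()->43, [2, 22, 25, 9]
enqueue(6) -> [2, 22, 25, 9, 6]

Final queue: [2, 22, 25, 9, 6]


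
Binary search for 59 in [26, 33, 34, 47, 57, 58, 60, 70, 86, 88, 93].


Step 1: lo=0, hi=10, mid=5, val=58
Step 2: lo=6, hi=10, mid=8, val=86
Step 3: lo=6, hi=7, mid=6, val=60

Not found


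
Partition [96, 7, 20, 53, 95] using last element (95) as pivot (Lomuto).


Pivot: 95
  7 <= 95: swap -> [7, 96, 20, 53, 95]
  20 <= 95: swap -> [7, 20, 96, 53, 95]
  53 <= 95: swap -> [7, 20, 53, 96, 95]
Place pivot at 3: [7, 20, 53, 95, 96]

Partitioned: [7, 20, 53, 95, 96]


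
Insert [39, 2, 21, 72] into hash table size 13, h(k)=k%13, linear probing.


Insert 39: h=0 -> slot 0
Insert 2: h=2 -> slot 2
Insert 21: h=8 -> slot 8
Insert 72: h=7 -> slot 7

Table: [39, None, 2, None, None, None, None, 72, 21, None, None, None, None]


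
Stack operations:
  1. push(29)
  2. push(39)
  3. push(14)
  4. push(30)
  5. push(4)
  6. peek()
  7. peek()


push(29) -> [29]
push(39) -> [29, 39]
push(14) -> [29, 39, 14]
push(30) -> [29, 39, 14, 30]
push(4) -> [29, 39, 14, 30, 4]
peek()->4
peek()->4

Final stack: [29, 39, 14, 30, 4]


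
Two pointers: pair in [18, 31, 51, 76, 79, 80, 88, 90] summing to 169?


lo=0(18)+hi=7(90)=108
lo=1(31)+hi=7(90)=121
lo=2(51)+hi=7(90)=141
lo=3(76)+hi=7(90)=166
lo=4(79)+hi=7(90)=169

Yes: 79+90=169


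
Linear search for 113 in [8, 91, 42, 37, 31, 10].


i=0: 8!=113
i=1: 91!=113
i=2: 42!=113
i=3: 37!=113
i=4: 31!=113
i=5: 10!=113

Not found, 6 comps


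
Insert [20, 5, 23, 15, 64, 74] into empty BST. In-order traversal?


Insert 20: root
Insert 5: L from 20
Insert 23: R from 20
Insert 15: L from 20 -> R from 5
Insert 64: R from 20 -> R from 23
Insert 74: R from 20 -> R from 23 -> R from 64

In-order: [5, 15, 20, 23, 64, 74]


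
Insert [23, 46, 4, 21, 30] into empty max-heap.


Insert 23: [23]
Insert 46: [46, 23]
Insert 4: [46, 23, 4]
Insert 21: [46, 23, 4, 21]
Insert 30: [46, 30, 4, 21, 23]

Final heap: [46, 30, 4, 21, 23]


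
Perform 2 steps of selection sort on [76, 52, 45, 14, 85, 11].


Initial: [76, 52, 45, 14, 85, 11]
Step 1: min=11 at 5
  Swap: [11, 52, 45, 14, 85, 76]
Step 2: min=14 at 3
  Swap: [11, 14, 45, 52, 85, 76]

After 2 steps: [11, 14, 45, 52, 85, 76]


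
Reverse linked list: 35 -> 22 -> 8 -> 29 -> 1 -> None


Step 1: curr=35, set curr.next=prev(None) | reversed so far: 35
Step 2: curr=22, set curr.next=prev(35) | reversed so far: 22 -> 35
Step 3: curr=8, set curr.next=prev(22) | reversed so far: 8 -> 22 -> 35
Step 4: curr=29, set curr.next=prev(8) | reversed so far: 29 -> 8 -> 22 -> 35
Step 5: curr=1, set curr.next=prev(29) | reversed so far: 1 -> 29 -> 8 -> 22 -> 35

1 -> 29 -> 8 -> 22 -> 35 -> None


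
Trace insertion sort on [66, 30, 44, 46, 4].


Initial: [66, 30, 44, 46, 4]
Insert 30: [30, 66, 44, 46, 4]
Insert 44: [30, 44, 66, 46, 4]
Insert 46: [30, 44, 46, 66, 4]
Insert 4: [4, 30, 44, 46, 66]

Sorted: [4, 30, 44, 46, 66]


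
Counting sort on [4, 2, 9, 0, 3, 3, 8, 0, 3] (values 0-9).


Input: [4, 2, 9, 0, 3, 3, 8, 0, 3]
Counts: [2, 0, 1, 3, 1, 0, 0, 0, 1, 1]

Sorted: [0, 0, 2, 3, 3, 3, 4, 8, 9]


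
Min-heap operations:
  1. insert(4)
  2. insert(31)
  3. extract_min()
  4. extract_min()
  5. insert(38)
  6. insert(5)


insert(4) -> [4]
insert(31) -> [4, 31]
extract_min()->4, [31]
extract_min()->31, []
insert(38) -> [38]
insert(5) -> [5, 38]

Final heap: [5, 38]


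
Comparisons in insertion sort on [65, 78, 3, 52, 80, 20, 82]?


Algorithm: insertion sort
Input: [65, 78, 3, 52, 80, 20, 82]
Sorted: [3, 20, 52, 65, 78, 80, 82]

13


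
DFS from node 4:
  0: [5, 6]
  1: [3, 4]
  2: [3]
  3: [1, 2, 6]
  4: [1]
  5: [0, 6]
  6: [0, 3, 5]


Visit 4, push [1]
Visit 1, push [3]
Visit 3, push [6, 2]
Visit 2, push []
Visit 6, push [5, 0]
Visit 0, push [5]
Visit 5, push []

DFS order: [4, 1, 3, 2, 6, 0, 5]


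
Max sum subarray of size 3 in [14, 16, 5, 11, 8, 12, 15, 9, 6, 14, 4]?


[0:3]: 35
[1:4]: 32
[2:5]: 24
[3:6]: 31
[4:7]: 35
[5:8]: 36
[6:9]: 30
[7:10]: 29
[8:11]: 24

Max: 36 at [5:8]


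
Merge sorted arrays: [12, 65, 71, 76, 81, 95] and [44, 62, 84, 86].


Take 12 from A
Take 44 from B
Take 62 from B
Take 65 from A
Take 71 from A
Take 76 from A
Take 81 from A
Take 84 from B
Take 86 from B

Merged: [12, 44, 62, 65, 71, 76, 81, 84, 86, 95]


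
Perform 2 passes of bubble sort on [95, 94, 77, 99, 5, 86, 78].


Initial: [95, 94, 77, 99, 5, 86, 78]
Pass 1: [94, 77, 95, 5, 86, 78, 99] (5 swaps)
Pass 2: [77, 94, 5, 86, 78, 95, 99] (4 swaps)

After 2 passes: [77, 94, 5, 86, 78, 95, 99]


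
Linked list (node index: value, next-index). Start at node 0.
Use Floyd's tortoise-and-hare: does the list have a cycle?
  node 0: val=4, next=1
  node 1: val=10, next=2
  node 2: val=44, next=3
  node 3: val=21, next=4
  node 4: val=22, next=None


Floyd's tortoise (slow, +1) and hare (fast, +2):
  init: slow=0, fast=0
  step 1: slow=1, fast=2
  step 2: slow=2, fast=4
  step 3: fast -> None, no cycle

Cycle: no


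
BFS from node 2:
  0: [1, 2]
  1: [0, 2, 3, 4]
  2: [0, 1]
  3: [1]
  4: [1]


Visit 2, enqueue [0, 1]
Visit 0, enqueue []
Visit 1, enqueue [3, 4]
Visit 3, enqueue []
Visit 4, enqueue []

BFS order: [2, 0, 1, 3, 4]


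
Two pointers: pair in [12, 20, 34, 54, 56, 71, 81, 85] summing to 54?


lo=0(12)+hi=7(85)=97
lo=0(12)+hi=6(81)=93
lo=0(12)+hi=5(71)=83
lo=0(12)+hi=4(56)=68
lo=0(12)+hi=3(54)=66
lo=0(12)+hi=2(34)=46
lo=1(20)+hi=2(34)=54

Yes: 20+34=54


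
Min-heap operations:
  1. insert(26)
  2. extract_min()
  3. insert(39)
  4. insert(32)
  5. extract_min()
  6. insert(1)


insert(26) -> [26]
extract_min()->26, []
insert(39) -> [39]
insert(32) -> [32, 39]
extract_min()->32, [39]
insert(1) -> [1, 39]

Final heap: [1, 39]


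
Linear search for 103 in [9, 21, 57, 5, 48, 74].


i=0: 9!=103
i=1: 21!=103
i=2: 57!=103
i=3: 5!=103
i=4: 48!=103
i=5: 74!=103

Not found, 6 comps


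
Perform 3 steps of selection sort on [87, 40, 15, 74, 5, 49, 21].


Initial: [87, 40, 15, 74, 5, 49, 21]
Step 1: min=5 at 4
  Swap: [5, 40, 15, 74, 87, 49, 21]
Step 2: min=15 at 2
  Swap: [5, 15, 40, 74, 87, 49, 21]
Step 3: min=21 at 6
  Swap: [5, 15, 21, 74, 87, 49, 40]

After 3 steps: [5, 15, 21, 74, 87, 49, 40]


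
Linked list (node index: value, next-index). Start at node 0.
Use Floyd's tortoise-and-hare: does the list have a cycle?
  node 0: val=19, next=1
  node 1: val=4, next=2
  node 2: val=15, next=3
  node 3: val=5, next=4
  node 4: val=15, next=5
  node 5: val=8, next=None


Floyd's tortoise (slow, +1) and hare (fast, +2):
  init: slow=0, fast=0
  step 1: slow=1, fast=2
  step 2: slow=2, fast=4
  step 3: fast 4->5->None, no cycle

Cycle: no


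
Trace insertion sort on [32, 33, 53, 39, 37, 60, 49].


Initial: [32, 33, 53, 39, 37, 60, 49]
Insert 33: [32, 33, 53, 39, 37, 60, 49]
Insert 53: [32, 33, 53, 39, 37, 60, 49]
Insert 39: [32, 33, 39, 53, 37, 60, 49]
Insert 37: [32, 33, 37, 39, 53, 60, 49]
Insert 60: [32, 33, 37, 39, 53, 60, 49]
Insert 49: [32, 33, 37, 39, 49, 53, 60]

Sorted: [32, 33, 37, 39, 49, 53, 60]


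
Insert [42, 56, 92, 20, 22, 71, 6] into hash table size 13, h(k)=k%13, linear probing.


Insert 42: h=3 -> slot 3
Insert 56: h=4 -> slot 4
Insert 92: h=1 -> slot 1
Insert 20: h=7 -> slot 7
Insert 22: h=9 -> slot 9
Insert 71: h=6 -> slot 6
Insert 6: h=6, 2 probes -> slot 8

Table: [None, 92, None, 42, 56, None, 71, 20, 6, 22, None, None, None]


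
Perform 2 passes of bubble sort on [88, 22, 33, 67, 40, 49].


Initial: [88, 22, 33, 67, 40, 49]
Pass 1: [22, 33, 67, 40, 49, 88] (5 swaps)
Pass 2: [22, 33, 40, 49, 67, 88] (2 swaps)

After 2 passes: [22, 33, 40, 49, 67, 88]


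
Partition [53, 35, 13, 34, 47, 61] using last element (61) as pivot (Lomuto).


Pivot: 61
  53 <= 61: advance i (no swap)
  35 <= 61: advance i (no swap)
  13 <= 61: advance i (no swap)
  34 <= 61: advance i (no swap)
  47 <= 61: advance i (no swap)
Place pivot at 5: [53, 35, 13, 34, 47, 61]

Partitioned: [53, 35, 13, 34, 47, 61]


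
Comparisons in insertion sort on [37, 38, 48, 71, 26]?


Algorithm: insertion sort
Input: [37, 38, 48, 71, 26]
Sorted: [26, 37, 38, 48, 71]

7


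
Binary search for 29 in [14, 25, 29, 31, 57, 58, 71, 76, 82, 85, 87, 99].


Step 1: lo=0, hi=11, mid=5, val=58
Step 2: lo=0, hi=4, mid=2, val=29

Found at index 2


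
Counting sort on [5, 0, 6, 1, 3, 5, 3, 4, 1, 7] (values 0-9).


Input: [5, 0, 6, 1, 3, 5, 3, 4, 1, 7]
Counts: [1, 2, 0, 2, 1, 2, 1, 1, 0, 0]

Sorted: [0, 1, 1, 3, 3, 4, 5, 5, 6, 7]


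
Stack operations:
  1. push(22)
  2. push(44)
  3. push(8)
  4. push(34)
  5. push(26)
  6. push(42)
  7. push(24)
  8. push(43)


push(22) -> [22]
push(44) -> [22, 44]
push(8) -> [22, 44, 8]
push(34) -> [22, 44, 8, 34]
push(26) -> [22, 44, 8, 34, 26]
push(42) -> [22, 44, 8, 34, 26, 42]
push(24) -> [22, 44, 8, 34, 26, 42, 24]
push(43) -> [22, 44, 8, 34, 26, 42, 24, 43]

Final stack: [22, 44, 8, 34, 26, 42, 24, 43]


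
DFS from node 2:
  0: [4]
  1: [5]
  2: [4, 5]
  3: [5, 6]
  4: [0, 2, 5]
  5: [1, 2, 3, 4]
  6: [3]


Visit 2, push [5, 4]
Visit 4, push [5, 0]
Visit 0, push []
Visit 5, push [3, 1]
Visit 1, push []
Visit 3, push [6]
Visit 6, push []

DFS order: [2, 4, 0, 5, 1, 3, 6]


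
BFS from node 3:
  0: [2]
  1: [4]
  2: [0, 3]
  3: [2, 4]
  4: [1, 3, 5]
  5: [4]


Visit 3, enqueue [2, 4]
Visit 2, enqueue [0]
Visit 4, enqueue [1, 5]
Visit 0, enqueue []
Visit 1, enqueue []
Visit 5, enqueue []

BFS order: [3, 2, 4, 0, 1, 5]


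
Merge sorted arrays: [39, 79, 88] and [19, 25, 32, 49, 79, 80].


Take 19 from B
Take 25 from B
Take 32 from B
Take 39 from A
Take 49 from B
Take 79 from A
Take 79 from B
Take 80 from B

Merged: [19, 25, 32, 39, 49, 79, 79, 80, 88]


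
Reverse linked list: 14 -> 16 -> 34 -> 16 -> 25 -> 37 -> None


Step 1: curr=14, set curr.next=prev(None) | reversed so far: 14
Step 2: curr=16, set curr.next=prev(14) | reversed so far: 16 -> 14
Step 3: curr=34, set curr.next=prev(16) | reversed so far: 34 -> 16 -> 14
Step 4: curr=16, set curr.next=prev(34) | reversed so far: 16 -> 34 -> 16 -> 14
Step 5: curr=25, set curr.next=prev(16) | reversed so far: 25 -> 16 -> 34 -> 16 -> 14
Step 6: curr=37, set curr.next=prev(25) | reversed so far: 37 -> 25 -> 16 -> 34 -> 16 -> 14

37 -> 25 -> 16 -> 34 -> 16 -> 14 -> None


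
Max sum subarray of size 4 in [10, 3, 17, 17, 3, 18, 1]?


[0:4]: 47
[1:5]: 40
[2:6]: 55
[3:7]: 39

Max: 55 at [2:6]


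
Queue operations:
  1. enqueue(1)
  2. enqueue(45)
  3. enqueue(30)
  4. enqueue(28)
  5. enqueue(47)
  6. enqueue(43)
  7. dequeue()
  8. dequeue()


enqueue(1) -> [1]
enqueue(45) -> [1, 45]
enqueue(30) -> [1, 45, 30]
enqueue(28) -> [1, 45, 30, 28]
enqueue(47) -> [1, 45, 30, 28, 47]
enqueue(43) -> [1, 45, 30, 28, 47, 43]
dequeue()->1, [45, 30, 28, 47, 43]
dequeue()->45, [30, 28, 47, 43]

Final queue: [30, 28, 47, 43]


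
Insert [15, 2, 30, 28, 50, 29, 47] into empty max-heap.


Insert 15: [15]
Insert 2: [15, 2]
Insert 30: [30, 2, 15]
Insert 28: [30, 28, 15, 2]
Insert 50: [50, 30, 15, 2, 28]
Insert 29: [50, 30, 29, 2, 28, 15]
Insert 47: [50, 30, 47, 2, 28, 15, 29]

Final heap: [50, 30, 47, 2, 28, 15, 29]


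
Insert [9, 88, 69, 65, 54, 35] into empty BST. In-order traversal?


Insert 9: root
Insert 88: R from 9
Insert 69: R from 9 -> L from 88
Insert 65: R from 9 -> L from 88 -> L from 69
Insert 54: R from 9 -> L from 88 -> L from 69 -> L from 65
Insert 35: R from 9 -> L from 88 -> L from 69 -> L from 65 -> L from 54

In-order: [9, 35, 54, 65, 69, 88]


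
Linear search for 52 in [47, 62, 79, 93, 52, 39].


i=0: 47!=52
i=1: 62!=52
i=2: 79!=52
i=3: 93!=52
i=4: 52==52 found!

Found at 4, 5 comps


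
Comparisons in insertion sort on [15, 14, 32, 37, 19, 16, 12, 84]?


Algorithm: insertion sort
Input: [15, 14, 32, 37, 19, 16, 12, 84]
Sorted: [12, 14, 15, 16, 19, 32, 37, 84]

17


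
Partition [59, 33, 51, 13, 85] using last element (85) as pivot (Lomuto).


Pivot: 85
  59 <= 85: advance i (no swap)
  33 <= 85: advance i (no swap)
  51 <= 85: advance i (no swap)
  13 <= 85: advance i (no swap)
Place pivot at 4: [59, 33, 51, 13, 85]

Partitioned: [59, 33, 51, 13, 85]


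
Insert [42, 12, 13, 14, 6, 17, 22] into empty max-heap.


Insert 42: [42]
Insert 12: [42, 12]
Insert 13: [42, 12, 13]
Insert 14: [42, 14, 13, 12]
Insert 6: [42, 14, 13, 12, 6]
Insert 17: [42, 14, 17, 12, 6, 13]
Insert 22: [42, 14, 22, 12, 6, 13, 17]

Final heap: [42, 14, 22, 12, 6, 13, 17]


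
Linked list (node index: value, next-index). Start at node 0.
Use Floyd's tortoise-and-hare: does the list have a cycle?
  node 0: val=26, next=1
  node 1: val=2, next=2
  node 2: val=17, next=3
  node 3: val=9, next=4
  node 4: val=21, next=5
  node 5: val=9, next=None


Floyd's tortoise (slow, +1) and hare (fast, +2):
  init: slow=0, fast=0
  step 1: slow=1, fast=2
  step 2: slow=2, fast=4
  step 3: fast 4->5->None, no cycle

Cycle: no


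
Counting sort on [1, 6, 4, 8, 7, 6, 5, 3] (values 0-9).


Input: [1, 6, 4, 8, 7, 6, 5, 3]
Counts: [0, 1, 0, 1, 1, 1, 2, 1, 1, 0]

Sorted: [1, 3, 4, 5, 6, 6, 7, 8]


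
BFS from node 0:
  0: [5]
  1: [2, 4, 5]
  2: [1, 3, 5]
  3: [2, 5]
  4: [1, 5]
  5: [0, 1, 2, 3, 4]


Visit 0, enqueue [5]
Visit 5, enqueue [1, 2, 3, 4]
Visit 1, enqueue []
Visit 2, enqueue []
Visit 3, enqueue []
Visit 4, enqueue []

BFS order: [0, 5, 1, 2, 3, 4]


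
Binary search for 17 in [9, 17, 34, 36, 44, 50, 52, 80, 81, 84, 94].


Step 1: lo=0, hi=10, mid=5, val=50
Step 2: lo=0, hi=4, mid=2, val=34
Step 3: lo=0, hi=1, mid=0, val=9
Step 4: lo=1, hi=1, mid=1, val=17

Found at index 1


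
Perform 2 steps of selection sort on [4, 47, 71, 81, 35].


Initial: [4, 47, 71, 81, 35]
Step 1: min=4 at 0
  Swap: [4, 47, 71, 81, 35]
Step 2: min=35 at 4
  Swap: [4, 35, 71, 81, 47]

After 2 steps: [4, 35, 71, 81, 47]


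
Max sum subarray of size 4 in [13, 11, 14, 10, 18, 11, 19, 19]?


[0:4]: 48
[1:5]: 53
[2:6]: 53
[3:7]: 58
[4:8]: 67

Max: 67 at [4:8]


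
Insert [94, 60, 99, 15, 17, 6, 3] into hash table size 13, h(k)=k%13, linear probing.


Insert 94: h=3 -> slot 3
Insert 60: h=8 -> slot 8
Insert 99: h=8, 1 probes -> slot 9
Insert 15: h=2 -> slot 2
Insert 17: h=4 -> slot 4
Insert 6: h=6 -> slot 6
Insert 3: h=3, 2 probes -> slot 5

Table: [None, None, 15, 94, 17, 3, 6, None, 60, 99, None, None, None]


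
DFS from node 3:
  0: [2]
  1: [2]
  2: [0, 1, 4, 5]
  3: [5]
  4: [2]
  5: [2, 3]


Visit 3, push [5]
Visit 5, push [2]
Visit 2, push [4, 1, 0]
Visit 0, push []
Visit 1, push []
Visit 4, push []

DFS order: [3, 5, 2, 0, 1, 4]


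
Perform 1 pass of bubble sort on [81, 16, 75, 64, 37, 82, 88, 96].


Initial: [81, 16, 75, 64, 37, 82, 88, 96]
Pass 1: [16, 75, 64, 37, 81, 82, 88, 96] (4 swaps)

After 1 pass: [16, 75, 64, 37, 81, 82, 88, 96]


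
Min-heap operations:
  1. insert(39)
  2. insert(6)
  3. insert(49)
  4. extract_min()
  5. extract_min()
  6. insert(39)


insert(39) -> [39]
insert(6) -> [6, 39]
insert(49) -> [6, 39, 49]
extract_min()->6, [39, 49]
extract_min()->39, [49]
insert(39) -> [39, 49]

Final heap: [39, 49]


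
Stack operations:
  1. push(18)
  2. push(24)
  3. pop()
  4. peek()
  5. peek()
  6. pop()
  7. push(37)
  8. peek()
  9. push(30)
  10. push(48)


push(18) -> [18]
push(24) -> [18, 24]
pop()->24, [18]
peek()->18
peek()->18
pop()->18, []
push(37) -> [37]
peek()->37
push(30) -> [37, 30]
push(48) -> [37, 30, 48]

Final stack: [37, 30, 48]


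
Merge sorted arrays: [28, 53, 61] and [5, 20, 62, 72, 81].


Take 5 from B
Take 20 from B
Take 28 from A
Take 53 from A
Take 61 from A

Merged: [5, 20, 28, 53, 61, 62, 72, 81]


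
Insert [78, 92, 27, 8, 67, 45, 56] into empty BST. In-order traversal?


Insert 78: root
Insert 92: R from 78
Insert 27: L from 78
Insert 8: L from 78 -> L from 27
Insert 67: L from 78 -> R from 27
Insert 45: L from 78 -> R from 27 -> L from 67
Insert 56: L from 78 -> R from 27 -> L from 67 -> R from 45

In-order: [8, 27, 45, 56, 67, 78, 92]


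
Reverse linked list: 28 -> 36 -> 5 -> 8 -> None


Step 1: curr=28, set curr.next=prev(None) | reversed so far: 28
Step 2: curr=36, set curr.next=prev(28) | reversed so far: 36 -> 28
Step 3: curr=5, set curr.next=prev(36) | reversed so far: 5 -> 36 -> 28
Step 4: curr=8, set curr.next=prev(5) | reversed so far: 8 -> 5 -> 36 -> 28

8 -> 5 -> 36 -> 28 -> None


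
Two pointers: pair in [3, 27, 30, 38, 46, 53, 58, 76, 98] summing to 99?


lo=0(3)+hi=8(98)=101
lo=0(3)+hi=7(76)=79
lo=1(27)+hi=7(76)=103
lo=1(27)+hi=6(58)=85
lo=2(30)+hi=6(58)=88
lo=3(38)+hi=6(58)=96
lo=4(46)+hi=6(58)=104
lo=4(46)+hi=5(53)=99

Yes: 46+53=99


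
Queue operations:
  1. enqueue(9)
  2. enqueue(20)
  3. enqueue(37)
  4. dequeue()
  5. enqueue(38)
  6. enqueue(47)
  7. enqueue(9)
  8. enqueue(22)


enqueue(9) -> [9]
enqueue(20) -> [9, 20]
enqueue(37) -> [9, 20, 37]
dequeue()->9, [20, 37]
enqueue(38) -> [20, 37, 38]
enqueue(47) -> [20, 37, 38, 47]
enqueue(9) -> [20, 37, 38, 47, 9]
enqueue(22) -> [20, 37, 38, 47, 9, 22]

Final queue: [20, 37, 38, 47, 9, 22]


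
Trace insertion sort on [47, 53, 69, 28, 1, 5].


Initial: [47, 53, 69, 28, 1, 5]
Insert 53: [47, 53, 69, 28, 1, 5]
Insert 69: [47, 53, 69, 28, 1, 5]
Insert 28: [28, 47, 53, 69, 1, 5]
Insert 1: [1, 28, 47, 53, 69, 5]
Insert 5: [1, 5, 28, 47, 53, 69]

Sorted: [1, 5, 28, 47, 53, 69]


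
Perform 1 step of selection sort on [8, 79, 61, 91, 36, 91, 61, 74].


Initial: [8, 79, 61, 91, 36, 91, 61, 74]
Step 1: min=8 at 0
  Swap: [8, 79, 61, 91, 36, 91, 61, 74]

After 1 step: [8, 79, 61, 91, 36, 91, 61, 74]


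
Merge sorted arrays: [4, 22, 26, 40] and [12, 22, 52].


Take 4 from A
Take 12 from B
Take 22 from A
Take 22 from B
Take 26 from A
Take 40 from A

Merged: [4, 12, 22, 22, 26, 40, 52]


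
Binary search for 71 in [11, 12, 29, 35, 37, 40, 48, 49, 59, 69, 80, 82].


Step 1: lo=0, hi=11, mid=5, val=40
Step 2: lo=6, hi=11, mid=8, val=59
Step 3: lo=9, hi=11, mid=10, val=80
Step 4: lo=9, hi=9, mid=9, val=69

Not found


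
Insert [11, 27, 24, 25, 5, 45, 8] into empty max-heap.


Insert 11: [11]
Insert 27: [27, 11]
Insert 24: [27, 11, 24]
Insert 25: [27, 25, 24, 11]
Insert 5: [27, 25, 24, 11, 5]
Insert 45: [45, 25, 27, 11, 5, 24]
Insert 8: [45, 25, 27, 11, 5, 24, 8]

Final heap: [45, 25, 27, 11, 5, 24, 8]


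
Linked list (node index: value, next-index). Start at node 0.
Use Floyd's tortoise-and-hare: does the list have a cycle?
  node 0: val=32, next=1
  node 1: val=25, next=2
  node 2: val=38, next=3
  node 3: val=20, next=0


Floyd's tortoise (slow, +1) and hare (fast, +2):
  init: slow=0, fast=0
  step 1: slow=1, fast=2
  step 2: slow=2, fast=0
  step 3: slow=3, fast=2
  step 4: slow=0, fast=0
  slow == fast at node 0: cycle detected

Cycle: yes


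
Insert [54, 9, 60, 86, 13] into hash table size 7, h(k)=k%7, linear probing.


Insert 54: h=5 -> slot 5
Insert 9: h=2 -> slot 2
Insert 60: h=4 -> slot 4
Insert 86: h=2, 1 probes -> slot 3
Insert 13: h=6 -> slot 6

Table: [None, None, 9, 86, 60, 54, 13]


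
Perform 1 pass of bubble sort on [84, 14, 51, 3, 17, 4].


Initial: [84, 14, 51, 3, 17, 4]
Pass 1: [14, 51, 3, 17, 4, 84] (5 swaps)

After 1 pass: [14, 51, 3, 17, 4, 84]


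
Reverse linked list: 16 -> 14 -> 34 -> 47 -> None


Step 1: curr=16, set curr.next=prev(None) | reversed so far: 16
Step 2: curr=14, set curr.next=prev(16) | reversed so far: 14 -> 16
Step 3: curr=34, set curr.next=prev(14) | reversed so far: 34 -> 14 -> 16
Step 4: curr=47, set curr.next=prev(34) | reversed so far: 47 -> 34 -> 14 -> 16

47 -> 34 -> 14 -> 16 -> None


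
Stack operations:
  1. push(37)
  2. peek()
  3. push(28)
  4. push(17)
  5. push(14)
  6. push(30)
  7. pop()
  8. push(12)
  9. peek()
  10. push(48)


push(37) -> [37]
peek()->37
push(28) -> [37, 28]
push(17) -> [37, 28, 17]
push(14) -> [37, 28, 17, 14]
push(30) -> [37, 28, 17, 14, 30]
pop()->30, [37, 28, 17, 14]
push(12) -> [37, 28, 17, 14, 12]
peek()->12
push(48) -> [37, 28, 17, 14, 12, 48]

Final stack: [37, 28, 17, 14, 12, 48]


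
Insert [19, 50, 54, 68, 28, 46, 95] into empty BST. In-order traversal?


Insert 19: root
Insert 50: R from 19
Insert 54: R from 19 -> R from 50
Insert 68: R from 19 -> R from 50 -> R from 54
Insert 28: R from 19 -> L from 50
Insert 46: R from 19 -> L from 50 -> R from 28
Insert 95: R from 19 -> R from 50 -> R from 54 -> R from 68

In-order: [19, 28, 46, 50, 54, 68, 95]


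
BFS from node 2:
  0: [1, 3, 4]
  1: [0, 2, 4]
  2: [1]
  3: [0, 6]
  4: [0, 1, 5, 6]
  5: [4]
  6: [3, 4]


Visit 2, enqueue [1]
Visit 1, enqueue [0, 4]
Visit 0, enqueue [3]
Visit 4, enqueue [5, 6]
Visit 3, enqueue []
Visit 5, enqueue []
Visit 6, enqueue []

BFS order: [2, 1, 0, 4, 3, 5, 6]


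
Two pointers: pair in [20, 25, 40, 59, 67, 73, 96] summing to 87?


lo=0(20)+hi=6(96)=116
lo=0(20)+hi=5(73)=93
lo=0(20)+hi=4(67)=87

Yes: 20+67=87


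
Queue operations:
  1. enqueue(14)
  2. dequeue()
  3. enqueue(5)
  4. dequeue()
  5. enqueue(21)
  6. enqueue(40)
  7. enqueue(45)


enqueue(14) -> [14]
dequeue()->14, []
enqueue(5) -> [5]
dequeue()->5, []
enqueue(21) -> [21]
enqueue(40) -> [21, 40]
enqueue(45) -> [21, 40, 45]

Final queue: [21, 40, 45]


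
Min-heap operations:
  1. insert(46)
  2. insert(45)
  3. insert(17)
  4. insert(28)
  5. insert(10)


insert(46) -> [46]
insert(45) -> [45, 46]
insert(17) -> [17, 46, 45]
insert(28) -> [17, 28, 45, 46]
insert(10) -> [10, 17, 45, 46, 28]

Final heap: [10, 17, 45, 46, 28]


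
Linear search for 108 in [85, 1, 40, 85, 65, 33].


i=0: 85!=108
i=1: 1!=108
i=2: 40!=108
i=3: 85!=108
i=4: 65!=108
i=5: 33!=108

Not found, 6 comps


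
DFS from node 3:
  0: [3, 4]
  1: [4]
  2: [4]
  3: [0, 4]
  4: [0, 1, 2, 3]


Visit 3, push [4, 0]
Visit 0, push [4]
Visit 4, push [2, 1]
Visit 1, push []
Visit 2, push []

DFS order: [3, 0, 4, 1, 2]


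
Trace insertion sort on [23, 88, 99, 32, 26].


Initial: [23, 88, 99, 32, 26]
Insert 88: [23, 88, 99, 32, 26]
Insert 99: [23, 88, 99, 32, 26]
Insert 32: [23, 32, 88, 99, 26]
Insert 26: [23, 26, 32, 88, 99]

Sorted: [23, 26, 32, 88, 99]


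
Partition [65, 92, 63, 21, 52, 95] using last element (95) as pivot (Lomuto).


Pivot: 95
  65 <= 95: advance i (no swap)
  92 <= 95: advance i (no swap)
  63 <= 95: advance i (no swap)
  21 <= 95: advance i (no swap)
  52 <= 95: advance i (no swap)
Place pivot at 5: [65, 92, 63, 21, 52, 95]

Partitioned: [65, 92, 63, 21, 52, 95]


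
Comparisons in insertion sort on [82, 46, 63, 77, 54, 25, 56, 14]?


Algorithm: insertion sort
Input: [82, 46, 63, 77, 54, 25, 56, 14]
Sorted: [14, 25, 46, 54, 56, 63, 77, 82]

25


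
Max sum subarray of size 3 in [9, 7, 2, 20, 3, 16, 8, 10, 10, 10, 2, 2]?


[0:3]: 18
[1:4]: 29
[2:5]: 25
[3:6]: 39
[4:7]: 27
[5:8]: 34
[6:9]: 28
[7:10]: 30
[8:11]: 22
[9:12]: 14

Max: 39 at [3:6]


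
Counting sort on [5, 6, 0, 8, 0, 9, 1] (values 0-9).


Input: [5, 6, 0, 8, 0, 9, 1]
Counts: [2, 1, 0, 0, 0, 1, 1, 0, 1, 1]

Sorted: [0, 0, 1, 5, 6, 8, 9]


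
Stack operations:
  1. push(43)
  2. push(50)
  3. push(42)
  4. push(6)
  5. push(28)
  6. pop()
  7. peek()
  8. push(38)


push(43) -> [43]
push(50) -> [43, 50]
push(42) -> [43, 50, 42]
push(6) -> [43, 50, 42, 6]
push(28) -> [43, 50, 42, 6, 28]
pop()->28, [43, 50, 42, 6]
peek()->6
push(38) -> [43, 50, 42, 6, 38]

Final stack: [43, 50, 42, 6, 38]


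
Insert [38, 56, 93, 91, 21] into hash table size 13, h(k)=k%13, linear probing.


Insert 38: h=12 -> slot 12
Insert 56: h=4 -> slot 4
Insert 93: h=2 -> slot 2
Insert 91: h=0 -> slot 0
Insert 21: h=8 -> slot 8

Table: [91, None, 93, None, 56, None, None, None, 21, None, None, None, 38]


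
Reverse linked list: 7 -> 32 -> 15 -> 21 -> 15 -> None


Step 1: curr=7, set curr.next=prev(None) | reversed so far: 7
Step 2: curr=32, set curr.next=prev(7) | reversed so far: 32 -> 7
Step 3: curr=15, set curr.next=prev(32) | reversed so far: 15 -> 32 -> 7
Step 4: curr=21, set curr.next=prev(15) | reversed so far: 21 -> 15 -> 32 -> 7
Step 5: curr=15, set curr.next=prev(21) | reversed so far: 15 -> 21 -> 15 -> 32 -> 7

15 -> 21 -> 15 -> 32 -> 7 -> None


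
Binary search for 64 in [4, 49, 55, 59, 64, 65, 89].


Step 1: lo=0, hi=6, mid=3, val=59
Step 2: lo=4, hi=6, mid=5, val=65
Step 3: lo=4, hi=4, mid=4, val=64

Found at index 4


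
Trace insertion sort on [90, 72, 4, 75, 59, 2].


Initial: [90, 72, 4, 75, 59, 2]
Insert 72: [72, 90, 4, 75, 59, 2]
Insert 4: [4, 72, 90, 75, 59, 2]
Insert 75: [4, 72, 75, 90, 59, 2]
Insert 59: [4, 59, 72, 75, 90, 2]
Insert 2: [2, 4, 59, 72, 75, 90]

Sorted: [2, 4, 59, 72, 75, 90]


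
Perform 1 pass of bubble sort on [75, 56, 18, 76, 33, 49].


Initial: [75, 56, 18, 76, 33, 49]
Pass 1: [56, 18, 75, 33, 49, 76] (4 swaps)

After 1 pass: [56, 18, 75, 33, 49, 76]


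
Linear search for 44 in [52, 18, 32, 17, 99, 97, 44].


i=0: 52!=44
i=1: 18!=44
i=2: 32!=44
i=3: 17!=44
i=4: 99!=44
i=5: 97!=44
i=6: 44==44 found!

Found at 6, 7 comps


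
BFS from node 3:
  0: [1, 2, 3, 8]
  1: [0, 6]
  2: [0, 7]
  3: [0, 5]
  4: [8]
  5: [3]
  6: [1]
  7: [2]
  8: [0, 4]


Visit 3, enqueue [0, 5]
Visit 0, enqueue [1, 2, 8]
Visit 5, enqueue []
Visit 1, enqueue [6]
Visit 2, enqueue [7]
Visit 8, enqueue [4]
Visit 6, enqueue []
Visit 7, enqueue []
Visit 4, enqueue []

BFS order: [3, 0, 5, 1, 2, 8, 6, 7, 4]


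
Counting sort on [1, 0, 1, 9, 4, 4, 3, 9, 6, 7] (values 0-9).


Input: [1, 0, 1, 9, 4, 4, 3, 9, 6, 7]
Counts: [1, 2, 0, 1, 2, 0, 1, 1, 0, 2]

Sorted: [0, 1, 1, 3, 4, 4, 6, 7, 9, 9]


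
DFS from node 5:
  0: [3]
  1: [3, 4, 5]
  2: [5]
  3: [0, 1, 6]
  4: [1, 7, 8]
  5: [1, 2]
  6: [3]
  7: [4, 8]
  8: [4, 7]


Visit 5, push [2, 1]
Visit 1, push [4, 3]
Visit 3, push [6, 0]
Visit 0, push []
Visit 6, push []
Visit 4, push [8, 7]
Visit 7, push [8]
Visit 8, push []
Visit 2, push []

DFS order: [5, 1, 3, 0, 6, 4, 7, 8, 2]


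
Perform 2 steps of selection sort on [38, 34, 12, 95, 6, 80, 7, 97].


Initial: [38, 34, 12, 95, 6, 80, 7, 97]
Step 1: min=6 at 4
  Swap: [6, 34, 12, 95, 38, 80, 7, 97]
Step 2: min=7 at 6
  Swap: [6, 7, 12, 95, 38, 80, 34, 97]

After 2 steps: [6, 7, 12, 95, 38, 80, 34, 97]


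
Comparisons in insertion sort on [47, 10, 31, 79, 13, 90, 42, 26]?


Algorithm: insertion sort
Input: [47, 10, 31, 79, 13, 90, 42, 26]
Sorted: [10, 13, 26, 31, 42, 47, 79, 90]

19


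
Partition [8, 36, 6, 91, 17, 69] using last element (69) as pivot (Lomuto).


Pivot: 69
  8 <= 69: advance i (no swap)
  36 <= 69: advance i (no swap)
  6 <= 69: advance i (no swap)
  17 <= 69: swap -> [8, 36, 6, 17, 91, 69]
Place pivot at 4: [8, 36, 6, 17, 69, 91]

Partitioned: [8, 36, 6, 17, 69, 91]


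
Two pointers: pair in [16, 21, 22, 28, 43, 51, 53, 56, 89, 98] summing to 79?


lo=0(16)+hi=9(98)=114
lo=0(16)+hi=8(89)=105
lo=0(16)+hi=7(56)=72
lo=1(21)+hi=7(56)=77
lo=2(22)+hi=7(56)=78
lo=3(28)+hi=7(56)=84
lo=3(28)+hi=6(53)=81
lo=3(28)+hi=5(51)=79

Yes: 28+51=79


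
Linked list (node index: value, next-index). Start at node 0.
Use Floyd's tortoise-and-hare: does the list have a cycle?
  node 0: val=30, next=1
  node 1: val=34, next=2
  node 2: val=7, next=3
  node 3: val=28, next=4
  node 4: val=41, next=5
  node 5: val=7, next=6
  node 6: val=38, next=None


Floyd's tortoise (slow, +1) and hare (fast, +2):
  init: slow=0, fast=0
  step 1: slow=1, fast=2
  step 2: slow=2, fast=4
  step 3: slow=3, fast=6
  step 4: fast -> None, no cycle

Cycle: no


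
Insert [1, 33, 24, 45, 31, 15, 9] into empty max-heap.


Insert 1: [1]
Insert 33: [33, 1]
Insert 24: [33, 1, 24]
Insert 45: [45, 33, 24, 1]
Insert 31: [45, 33, 24, 1, 31]
Insert 15: [45, 33, 24, 1, 31, 15]
Insert 9: [45, 33, 24, 1, 31, 15, 9]

Final heap: [45, 33, 24, 1, 31, 15, 9]


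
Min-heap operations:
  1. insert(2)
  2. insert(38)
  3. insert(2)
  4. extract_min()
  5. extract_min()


insert(2) -> [2]
insert(38) -> [2, 38]
insert(2) -> [2, 38, 2]
extract_min()->2, [2, 38]
extract_min()->2, [38]

Final heap: [38]


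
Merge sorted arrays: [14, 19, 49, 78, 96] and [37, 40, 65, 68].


Take 14 from A
Take 19 from A
Take 37 from B
Take 40 from B
Take 49 from A
Take 65 from B
Take 68 from B

Merged: [14, 19, 37, 40, 49, 65, 68, 78, 96]


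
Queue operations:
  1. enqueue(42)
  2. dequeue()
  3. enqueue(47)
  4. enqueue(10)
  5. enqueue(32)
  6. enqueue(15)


enqueue(42) -> [42]
dequeue()->42, []
enqueue(47) -> [47]
enqueue(10) -> [47, 10]
enqueue(32) -> [47, 10, 32]
enqueue(15) -> [47, 10, 32, 15]

Final queue: [47, 10, 32, 15]


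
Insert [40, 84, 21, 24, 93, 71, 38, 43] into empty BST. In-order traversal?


Insert 40: root
Insert 84: R from 40
Insert 21: L from 40
Insert 24: L from 40 -> R from 21
Insert 93: R from 40 -> R from 84
Insert 71: R from 40 -> L from 84
Insert 38: L from 40 -> R from 21 -> R from 24
Insert 43: R from 40 -> L from 84 -> L from 71

In-order: [21, 24, 38, 40, 43, 71, 84, 93]


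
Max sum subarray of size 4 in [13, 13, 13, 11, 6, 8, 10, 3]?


[0:4]: 50
[1:5]: 43
[2:6]: 38
[3:7]: 35
[4:8]: 27

Max: 50 at [0:4]


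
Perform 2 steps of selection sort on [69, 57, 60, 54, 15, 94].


Initial: [69, 57, 60, 54, 15, 94]
Step 1: min=15 at 4
  Swap: [15, 57, 60, 54, 69, 94]
Step 2: min=54 at 3
  Swap: [15, 54, 60, 57, 69, 94]

After 2 steps: [15, 54, 60, 57, 69, 94]


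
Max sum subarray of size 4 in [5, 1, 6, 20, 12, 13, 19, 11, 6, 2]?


[0:4]: 32
[1:5]: 39
[2:6]: 51
[3:7]: 64
[4:8]: 55
[5:9]: 49
[6:10]: 38

Max: 64 at [3:7]


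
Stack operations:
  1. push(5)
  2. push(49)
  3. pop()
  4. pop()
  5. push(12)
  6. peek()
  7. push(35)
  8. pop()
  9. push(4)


push(5) -> [5]
push(49) -> [5, 49]
pop()->49, [5]
pop()->5, []
push(12) -> [12]
peek()->12
push(35) -> [12, 35]
pop()->35, [12]
push(4) -> [12, 4]

Final stack: [12, 4]


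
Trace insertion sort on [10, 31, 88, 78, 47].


Initial: [10, 31, 88, 78, 47]
Insert 31: [10, 31, 88, 78, 47]
Insert 88: [10, 31, 88, 78, 47]
Insert 78: [10, 31, 78, 88, 47]
Insert 47: [10, 31, 47, 78, 88]

Sorted: [10, 31, 47, 78, 88]


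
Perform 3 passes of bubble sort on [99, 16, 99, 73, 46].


Initial: [99, 16, 99, 73, 46]
Pass 1: [16, 99, 73, 46, 99] (3 swaps)
Pass 2: [16, 73, 46, 99, 99] (2 swaps)
Pass 3: [16, 46, 73, 99, 99] (1 swaps)

After 3 passes: [16, 46, 73, 99, 99]


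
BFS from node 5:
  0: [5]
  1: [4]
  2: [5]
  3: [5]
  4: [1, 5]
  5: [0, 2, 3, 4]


Visit 5, enqueue [0, 2, 3, 4]
Visit 0, enqueue []
Visit 2, enqueue []
Visit 3, enqueue []
Visit 4, enqueue [1]
Visit 1, enqueue []

BFS order: [5, 0, 2, 3, 4, 1]


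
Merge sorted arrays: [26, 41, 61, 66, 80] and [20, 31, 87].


Take 20 from B
Take 26 from A
Take 31 from B
Take 41 from A
Take 61 from A
Take 66 from A
Take 80 from A

Merged: [20, 26, 31, 41, 61, 66, 80, 87]


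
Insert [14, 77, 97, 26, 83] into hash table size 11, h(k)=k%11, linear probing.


Insert 14: h=3 -> slot 3
Insert 77: h=0 -> slot 0
Insert 97: h=9 -> slot 9
Insert 26: h=4 -> slot 4
Insert 83: h=6 -> slot 6

Table: [77, None, None, 14, 26, None, 83, None, None, 97, None]


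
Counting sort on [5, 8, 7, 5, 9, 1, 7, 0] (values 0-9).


Input: [5, 8, 7, 5, 9, 1, 7, 0]
Counts: [1, 1, 0, 0, 0, 2, 0, 2, 1, 1]

Sorted: [0, 1, 5, 5, 7, 7, 8, 9]
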